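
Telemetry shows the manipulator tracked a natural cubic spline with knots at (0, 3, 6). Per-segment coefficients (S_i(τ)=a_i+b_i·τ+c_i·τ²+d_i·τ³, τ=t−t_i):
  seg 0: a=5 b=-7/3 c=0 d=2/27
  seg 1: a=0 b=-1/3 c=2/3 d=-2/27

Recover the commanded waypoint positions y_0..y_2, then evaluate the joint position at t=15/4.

y_0=5 y_1=0 y_2=3
S(15/4) = 3/32

y_0 = S_0(0) = a_0 = 5
y_1 = S_1(0) = a_1 = 0
y_2 = S_1(3) = 3
t_q=15/4 is in segment 1 (τ=3/4); S_1(τ)=3/32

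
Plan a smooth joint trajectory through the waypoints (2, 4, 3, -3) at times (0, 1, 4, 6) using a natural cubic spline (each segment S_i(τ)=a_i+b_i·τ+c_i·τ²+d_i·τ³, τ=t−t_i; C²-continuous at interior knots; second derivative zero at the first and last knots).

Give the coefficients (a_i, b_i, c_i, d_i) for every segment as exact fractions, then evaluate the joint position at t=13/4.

Δ: Δ0=2, Δ1=-1/3, Δ2=-3
row 1: diag=8, rhs=-14; c'=3/8, d'=-7/4
row 2: denom=10−3·3/8=71/8; d'=(-16−3·-7/4)/(71/8)=-86/71
back: M2=-86/71
back: M1=-7/4−3/8·-86/71=-92/71
M: M0=0, M1=-92/71, M2=-86/71, M3=0
seg 0: a=2, c=M0/2=0, d=(M1−M0)/(6·1)=-46/213, b=Δ0−h0·(2M0+M1)/6=472/213
seg 1: a=4, c=M1/2=-46/71, d=(M2−M1)/(6·3)=1/213, b=Δ1−h1·(2M1+M2)/6=334/213
seg 2: a=3, c=M2/2=-43/71, d=(M3−M2)/(6·2)=43/426, b=Δ2−h2·(2M2+M3)/6=-467/213
t_q=13/4 → seg 1, τ=9/4; S=4+334/213·τ+-46/71·τ²+1/213·τ³=19547/4544

  seg 0: a=2 b=472/213 c=0 d=-46/213
  seg 1: a=4 b=334/213 c=-46/71 d=1/213
  seg 2: a=3 b=-467/213 c=-43/71 d=43/426
S(13/4) = 19547/4544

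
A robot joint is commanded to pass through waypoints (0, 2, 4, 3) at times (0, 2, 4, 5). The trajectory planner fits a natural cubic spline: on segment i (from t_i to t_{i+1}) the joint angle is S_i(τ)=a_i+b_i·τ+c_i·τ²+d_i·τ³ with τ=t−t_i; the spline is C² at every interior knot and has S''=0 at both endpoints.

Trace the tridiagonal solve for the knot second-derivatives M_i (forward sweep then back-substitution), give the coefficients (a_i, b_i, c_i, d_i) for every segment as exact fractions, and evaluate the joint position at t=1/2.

  seg 0: a=0 b=9/11 c=0 d=1/22
  seg 1: a=2 b=15/11 c=3/11 d=-5/22
  seg 2: a=4 b=-3/11 c=-12/11 d=4/11
S(1/2) = 73/176

Δ: Δ0=1, Δ1=1, Δ2=-1
row 1: diag=8, rhs=0; c'=1/4, d'=0
row 2: denom=6−2·1/4=11/2; d'=(-12−2·0)/(11/2)=-24/11
back: M2=-24/11
back: M1=0−1/4·-24/11=6/11
M: M0=0, M1=6/11, M2=-24/11, M3=0
seg 0: a=0, c=M0/2=0, d=(M1−M0)/(6·2)=1/22, b=Δ0−h0·(2M0+M1)/6=9/11
seg 1: a=2, c=M1/2=3/11, d=(M2−M1)/(6·2)=-5/22, b=Δ1−h1·(2M1+M2)/6=15/11
seg 2: a=4, c=M2/2=-12/11, d=(M3−M2)/(6·1)=4/11, b=Δ2−h2·(2M2+M3)/6=-3/11
t_q=1/2 → seg 0, τ=1/2; S=0+9/11·τ+0·τ²+1/22·τ³=73/176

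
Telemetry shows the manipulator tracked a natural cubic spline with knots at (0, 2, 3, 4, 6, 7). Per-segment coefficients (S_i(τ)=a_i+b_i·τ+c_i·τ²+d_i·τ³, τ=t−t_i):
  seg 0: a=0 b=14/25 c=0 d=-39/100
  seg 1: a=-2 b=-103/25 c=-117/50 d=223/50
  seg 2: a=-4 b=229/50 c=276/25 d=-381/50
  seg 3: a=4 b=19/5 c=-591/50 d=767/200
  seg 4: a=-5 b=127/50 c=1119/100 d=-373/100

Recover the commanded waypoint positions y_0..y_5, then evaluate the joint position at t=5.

y_0=0 y_1=-2 y_2=-4 y_3=4 y_4=-5 y_5=5
S(5) = -37/200

y_0 = S_0(0) = a_0 = 0
y_1 = S_1(0) = a_1 = -2
y_2 = S_2(0) = a_2 = -4
y_3 = S_3(0) = a_3 = 4
y_4 = S_4(0) = a_4 = -5
y_5 = S_4(1) = 5
t_q=5 is in segment 3 (τ=1); S_3(τ)=-37/200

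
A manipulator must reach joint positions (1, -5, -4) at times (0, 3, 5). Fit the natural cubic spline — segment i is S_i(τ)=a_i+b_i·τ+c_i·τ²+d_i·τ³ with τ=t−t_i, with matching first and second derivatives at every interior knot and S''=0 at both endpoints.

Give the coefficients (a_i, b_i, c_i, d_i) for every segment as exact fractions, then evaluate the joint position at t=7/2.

Δ: Δ0=-2, Δ1=1/2
row 1: diag=10, rhs=15; c'=1/5, d'=3/2
back: M1=3/2
M: M0=0, M1=3/2, M2=0
seg 0: a=1, c=M0/2=0, d=(M1−M0)/(6·3)=1/12, b=Δ0−h0·(2M0+M1)/6=-11/4
seg 1: a=-5, c=M1/2=3/4, d=(M2−M1)/(6·2)=-1/8, b=Δ1−h1·(2M1+M2)/6=-1/2
t_q=7/2 → seg 1, τ=1/2; S=-5+-1/2·τ+3/4·τ²+-1/8·τ³=-325/64

  seg 0: a=1 b=-11/4 c=0 d=1/12
  seg 1: a=-5 b=-1/2 c=3/4 d=-1/8
S(7/2) = -325/64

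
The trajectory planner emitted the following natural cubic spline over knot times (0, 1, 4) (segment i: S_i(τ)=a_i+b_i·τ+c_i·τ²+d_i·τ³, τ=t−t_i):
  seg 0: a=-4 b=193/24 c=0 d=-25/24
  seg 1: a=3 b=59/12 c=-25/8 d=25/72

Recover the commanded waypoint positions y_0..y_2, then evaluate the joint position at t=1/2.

y_0=-4 y_1=3 y_2=-1
S(1/2) = -7/64

y_0 = S_0(0) = a_0 = -4
y_1 = S_1(0) = a_1 = 3
y_2 = S_1(3) = -1
t_q=1/2 is in segment 0 (τ=1/2); S_0(τ)=-7/64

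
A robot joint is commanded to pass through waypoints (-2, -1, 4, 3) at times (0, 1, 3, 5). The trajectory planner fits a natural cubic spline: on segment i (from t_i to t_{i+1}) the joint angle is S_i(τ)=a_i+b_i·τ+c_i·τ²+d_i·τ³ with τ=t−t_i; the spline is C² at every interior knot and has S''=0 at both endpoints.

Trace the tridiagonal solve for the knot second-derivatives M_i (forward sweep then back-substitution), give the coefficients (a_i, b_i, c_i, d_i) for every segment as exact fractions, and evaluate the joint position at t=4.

Δ: Δ0=1, Δ1=5/2, Δ2=-1/2
row 1: diag=6, rhs=9; c'=1/3, d'=3/2
row 2: denom=8−2·1/3=22/3; d'=(-18−2·3/2)/(22/3)=-63/22
back: M2=-63/22
back: M1=3/2−1/3·-63/22=27/11
M: M0=0, M1=27/11, M2=-63/22, M3=0
seg 0: a=-2, c=M0/2=0, d=(M1−M0)/(6·1)=9/22, b=Δ0−h0·(2M0+M1)/6=13/22
seg 1: a=-1, c=M1/2=27/22, d=(M2−M1)/(6·2)=-39/88, b=Δ1−h1·(2M1+M2)/6=20/11
seg 2: a=4, c=M2/2=-63/44, d=(M3−M2)/(6·2)=21/88, b=Δ2−h2·(2M2+M3)/6=31/22
t_q=4 → seg 2, τ=1; S=4+31/22·τ+-63/44·τ²+21/88·τ³=371/88

  seg 0: a=-2 b=13/22 c=0 d=9/22
  seg 1: a=-1 b=20/11 c=27/22 d=-39/88
  seg 2: a=4 b=31/22 c=-63/44 d=21/88
S(4) = 371/88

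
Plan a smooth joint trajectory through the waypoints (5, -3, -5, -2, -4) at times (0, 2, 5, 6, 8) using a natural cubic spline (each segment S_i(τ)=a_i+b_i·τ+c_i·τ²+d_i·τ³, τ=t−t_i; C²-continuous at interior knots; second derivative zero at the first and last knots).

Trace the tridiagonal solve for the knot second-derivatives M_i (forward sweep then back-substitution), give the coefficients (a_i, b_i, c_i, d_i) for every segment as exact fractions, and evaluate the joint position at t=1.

Δ: Δ0=-4, Δ1=-2/3, Δ2=3, Δ3=-1
row 1: diag=10, rhs=20; c'=3/10, d'=2
row 2: denom=8−3·3/10=71/10; d'=(22−3·2)/(71/10)=160/71
row 3: denom=6−1·10/71=416/71; d'=(-24−1·160/71)/(416/71)=-233/52
back: M3=-233/52
back: M2=160/71−10/71·-233/52=75/26
back: M1=2−3/10·75/26=59/52
M: M0=0, M1=59/52, M2=75/26, M3=-233/52, M4=0
seg 0: a=5, c=M0/2=0, d=(M1−M0)/(6·2)=59/624, b=Δ0−h0·(2M0+M1)/6=-683/156
seg 1: a=-3, c=M1/2=59/104, d=(M2−M1)/(6·3)=7/72, b=Δ1−h1·(2M1+M2)/6=-253/78
seg 2: a=-5, c=M2/2=75/52, d=(M3−M2)/(6·1)=-383/312, b=Δ2−h2·(2M2+M3)/6=869/312
seg 3: a=-2, c=M3/2=-233/104, d=(M4−M3)/(6·2)=233/624, b=Δ3−h3·(2M3+M4)/6=155/78
t_q=1 → seg 0, τ=1; S=5+-683/156·τ+0·τ²+59/624·τ³=149/208

  seg 0: a=5 b=-683/156 c=0 d=59/624
  seg 1: a=-3 b=-253/78 c=59/104 d=7/72
  seg 2: a=-5 b=869/312 c=75/52 d=-383/312
  seg 3: a=-2 b=155/78 c=-233/104 d=233/624
S(1) = 149/208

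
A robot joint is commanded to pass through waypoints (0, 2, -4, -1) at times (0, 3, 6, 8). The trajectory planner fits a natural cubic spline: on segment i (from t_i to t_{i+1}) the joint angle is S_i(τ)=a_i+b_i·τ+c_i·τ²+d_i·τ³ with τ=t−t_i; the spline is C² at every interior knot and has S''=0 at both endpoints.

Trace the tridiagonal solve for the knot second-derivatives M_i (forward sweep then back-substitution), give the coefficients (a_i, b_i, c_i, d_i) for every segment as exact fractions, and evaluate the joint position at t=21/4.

  seg 0: a=0 b=371/222 c=0 d=-223/1998
  seg 1: a=2 b=-149/111 c=-223/222 d=523/1998
  seg 2: a=-4 b=-67/222 c=50/37 d=-25/111
S(21/4) = -14795/4736

Δ: Δ0=2/3, Δ1=-2, Δ2=3/2
row 1: diag=12, rhs=-16; c'=1/4, d'=-4/3
row 2: denom=10−3·1/4=37/4; d'=(21−3·-4/3)/(37/4)=100/37
back: M2=100/37
back: M1=-4/3−1/4·100/37=-223/111
M: M0=0, M1=-223/111, M2=100/37, M3=0
seg 0: a=0, c=M0/2=0, d=(M1−M0)/(6·3)=-223/1998, b=Δ0−h0·(2M0+M1)/6=371/222
seg 1: a=2, c=M1/2=-223/222, d=(M2−M1)/(6·3)=523/1998, b=Δ1−h1·(2M1+M2)/6=-149/111
seg 2: a=-4, c=M2/2=50/37, d=(M3−M2)/(6·2)=-25/111, b=Δ2−h2·(2M2+M3)/6=-67/222
t_q=21/4 → seg 1, τ=9/4; S=2+-149/111·τ+-223/222·τ²+523/1998·τ³=-14795/4736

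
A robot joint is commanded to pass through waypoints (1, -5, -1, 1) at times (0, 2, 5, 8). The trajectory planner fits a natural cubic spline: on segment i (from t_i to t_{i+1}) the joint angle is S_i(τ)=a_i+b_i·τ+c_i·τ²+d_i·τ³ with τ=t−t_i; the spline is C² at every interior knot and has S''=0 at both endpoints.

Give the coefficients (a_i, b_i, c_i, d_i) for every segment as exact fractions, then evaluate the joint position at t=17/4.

  seg 0: a=1 b=-147/37 c=0 d=9/37
  seg 1: a=-5 b=-39/37 c=54/37 d=-221/999
  seg 2: a=-1 b=64/37 c=-59/111 d=59/999
S(17/4) = -5927/2368

Δ: Δ0=-3, Δ1=4/3, Δ2=2/3
row 1: diag=10, rhs=26; c'=3/10, d'=13/5
row 2: denom=12−3·3/10=111/10; d'=(-4−3·13/5)/(111/10)=-118/111
back: M2=-118/111
back: M1=13/5−3/10·-118/111=108/37
M: M0=0, M1=108/37, M2=-118/111, M3=0
seg 0: a=1, c=M0/2=0, d=(M1−M0)/(6·2)=9/37, b=Δ0−h0·(2M0+M1)/6=-147/37
seg 1: a=-5, c=M1/2=54/37, d=(M2−M1)/(6·3)=-221/999, b=Δ1−h1·(2M1+M2)/6=-39/37
seg 2: a=-1, c=M2/2=-59/111, d=(M3−M2)/(6·3)=59/999, b=Δ2−h2·(2M2+M3)/6=64/37
t_q=17/4 → seg 1, τ=9/4; S=-5+-39/37·τ+54/37·τ²+-221/999·τ³=-5927/2368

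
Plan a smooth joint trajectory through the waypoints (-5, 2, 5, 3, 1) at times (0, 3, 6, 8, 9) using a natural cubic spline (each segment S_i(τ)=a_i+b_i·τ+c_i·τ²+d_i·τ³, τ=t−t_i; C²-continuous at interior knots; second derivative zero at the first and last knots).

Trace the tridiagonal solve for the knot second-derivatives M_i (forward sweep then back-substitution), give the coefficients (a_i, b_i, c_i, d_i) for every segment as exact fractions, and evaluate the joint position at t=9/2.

  seg 0: a=-5 b=788/309 c=0 d=-67/2781
  seg 1: a=2 b=587/309 c=-67/309 d=-77/2781
  seg 2: a=5 b=-46/309 c=-48/103 d=25/1236
  seg 3: a=3 b=-547/309 c=-71/206 d=71/618
S(9/2) = 3517/824

Δ: Δ0=7/3, Δ1=1, Δ2=-1, Δ3=-2
row 1: diag=12, rhs=-8; c'=1/4, d'=-2/3
row 2: denom=10−3·1/4=37/4; d'=(-12−3·-2/3)/(37/4)=-40/37
row 3: denom=6−2·8/37=206/37; d'=(-6−2·-40/37)/(206/37)=-71/103
back: M3=-71/103
back: M2=-40/37−8/37·-71/103=-96/103
back: M1=-2/3−1/4·-96/103=-134/309
M: M0=0, M1=-134/309, M2=-96/103, M3=-71/103, M4=0
seg 0: a=-5, c=M0/2=0, d=(M1−M0)/(6·3)=-67/2781, b=Δ0−h0·(2M0+M1)/6=788/309
seg 1: a=2, c=M1/2=-67/309, d=(M2−M1)/(6·3)=-77/2781, b=Δ1−h1·(2M1+M2)/6=587/309
seg 2: a=5, c=M2/2=-48/103, d=(M3−M2)/(6·2)=25/1236, b=Δ2−h2·(2M2+M3)/6=-46/309
seg 3: a=3, c=M3/2=-71/206, d=(M4−M3)/(6·1)=71/618, b=Δ3−h3·(2M3+M4)/6=-547/309
t_q=9/2 → seg 1, τ=3/2; S=2+587/309·τ+-67/309·τ²+-77/2781·τ³=3517/824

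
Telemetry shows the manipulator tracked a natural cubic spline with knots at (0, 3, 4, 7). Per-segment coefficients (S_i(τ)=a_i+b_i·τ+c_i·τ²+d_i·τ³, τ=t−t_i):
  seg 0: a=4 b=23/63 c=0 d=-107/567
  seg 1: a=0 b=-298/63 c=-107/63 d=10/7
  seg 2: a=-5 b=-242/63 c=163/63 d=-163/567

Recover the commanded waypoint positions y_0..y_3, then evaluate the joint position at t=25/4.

y_0=4 y_1=0 y_2=-5 y_3=-1
S(25/4) = -1711/448

y_0 = S_0(0) = a_0 = 4
y_1 = S_1(0) = a_1 = 0
y_2 = S_2(0) = a_2 = -5
y_3 = S_2(3) = -1
t_q=25/4 is in segment 2 (τ=9/4); S_2(τ)=-1711/448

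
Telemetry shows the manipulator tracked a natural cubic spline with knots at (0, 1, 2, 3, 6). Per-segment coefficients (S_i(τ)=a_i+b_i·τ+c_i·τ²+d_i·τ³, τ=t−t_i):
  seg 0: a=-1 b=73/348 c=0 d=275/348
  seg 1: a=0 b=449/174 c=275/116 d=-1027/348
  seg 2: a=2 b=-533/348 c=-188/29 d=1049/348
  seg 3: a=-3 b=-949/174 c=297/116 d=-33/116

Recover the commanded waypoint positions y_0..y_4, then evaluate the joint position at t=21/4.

y_0 = S_0(0) = a_0 = -1
y_1 = S_1(0) = a_1 = 0
y_2 = S_2(0) = a_2 = 2
y_3 = S_3(0) = a_3 = -3
y_4 = S_3(3) = -4
t_q=21/4 is in segment 3 (τ=9/4); S_3(τ)=-41205/7424

y_0=-1 y_1=0 y_2=2 y_3=-3 y_4=-4
S(21/4) = -41205/7424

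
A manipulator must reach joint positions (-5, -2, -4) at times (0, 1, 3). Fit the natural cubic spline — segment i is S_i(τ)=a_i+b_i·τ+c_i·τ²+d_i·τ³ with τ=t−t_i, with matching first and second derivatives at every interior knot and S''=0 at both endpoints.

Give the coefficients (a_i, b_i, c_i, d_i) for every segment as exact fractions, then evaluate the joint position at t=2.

  seg 0: a=-5 b=11/3 c=0 d=-2/3
  seg 1: a=-2 b=5/3 c=-2 d=1/3
S(2) = -2

Δ: Δ0=3, Δ1=-1
row 1: diag=6, rhs=-24; c'=1/3, d'=-4
back: M1=-4
M: M0=0, M1=-4, M2=0
seg 0: a=-5, c=M0/2=0, d=(M1−M0)/(6·1)=-2/3, b=Δ0−h0·(2M0+M1)/6=11/3
seg 1: a=-2, c=M1/2=-2, d=(M2−M1)/(6·2)=1/3, b=Δ1−h1·(2M1+M2)/6=5/3
t_q=2 → seg 1, τ=1; S=-2+5/3·τ+-2·τ²+1/3·τ³=-2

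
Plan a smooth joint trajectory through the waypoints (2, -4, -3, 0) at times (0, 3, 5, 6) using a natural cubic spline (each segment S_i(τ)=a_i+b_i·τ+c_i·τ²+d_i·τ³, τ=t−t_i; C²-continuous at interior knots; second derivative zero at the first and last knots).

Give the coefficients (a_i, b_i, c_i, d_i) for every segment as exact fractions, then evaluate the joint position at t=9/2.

  seg 0: a=2 b=-71/28 c=0 d=5/84
  seg 1: a=-4 b=-13/14 c=15/28 d=5/56
  seg 2: a=-3 b=16/7 c=15/14 d=-5/14
S(9/2) = -1741/448

Δ: Δ0=-2, Δ1=1/2, Δ2=3
row 1: diag=10, rhs=15; c'=1/5, d'=3/2
row 2: denom=6−2·1/5=28/5; d'=(15−2·3/2)/(28/5)=15/7
back: M2=15/7
back: M1=3/2−1/5·15/7=15/14
M: M0=0, M1=15/14, M2=15/7, M3=0
seg 0: a=2, c=M0/2=0, d=(M1−M0)/(6·3)=5/84, b=Δ0−h0·(2M0+M1)/6=-71/28
seg 1: a=-4, c=M1/2=15/28, d=(M2−M1)/(6·2)=5/56, b=Δ1−h1·(2M1+M2)/6=-13/14
seg 2: a=-3, c=M2/2=15/14, d=(M3−M2)/(6·1)=-5/14, b=Δ2−h2·(2M2+M3)/6=16/7
t_q=9/2 → seg 1, τ=3/2; S=-4+-13/14·τ+15/28·τ²+5/56·τ³=-1741/448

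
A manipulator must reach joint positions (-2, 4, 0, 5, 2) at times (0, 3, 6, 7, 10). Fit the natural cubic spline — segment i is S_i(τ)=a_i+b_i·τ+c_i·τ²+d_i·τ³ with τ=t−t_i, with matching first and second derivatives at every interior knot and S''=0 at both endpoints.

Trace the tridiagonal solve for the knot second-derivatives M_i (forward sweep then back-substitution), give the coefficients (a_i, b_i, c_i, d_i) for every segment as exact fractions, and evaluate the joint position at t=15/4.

  seg 0: a=-2 b=11/3 c=0 d=-5/27
  seg 1: a=4 b=-4/3 c=-5/3 d=5/9
  seg 2: a=0 b=11/3 c=10/3 d=-2
  seg 3: a=5 b=13/3 c=-8/3 d=8/27
S(15/4) = 147/64

Δ: Δ0=2, Δ1=-4/3, Δ2=5, Δ3=-1
row 1: diag=12, rhs=-20; c'=1/4, d'=-5/3
row 2: denom=8−3·1/4=29/4; d'=(38−3·-5/3)/(29/4)=172/29
row 3: denom=8−1·4/29=228/29; d'=(-36−1·172/29)/(228/29)=-16/3
back: M3=-16/3
back: M2=172/29−4/29·-16/3=20/3
back: M1=-5/3−1/4·20/3=-10/3
M: M0=0, M1=-10/3, M2=20/3, M3=-16/3, M4=0
seg 0: a=-2, c=M0/2=0, d=(M1−M0)/(6·3)=-5/27, b=Δ0−h0·(2M0+M1)/6=11/3
seg 1: a=4, c=M1/2=-5/3, d=(M2−M1)/(6·3)=5/9, b=Δ1−h1·(2M1+M2)/6=-4/3
seg 2: a=0, c=M2/2=10/3, d=(M3−M2)/(6·1)=-2, b=Δ2−h2·(2M2+M3)/6=11/3
seg 3: a=5, c=M3/2=-8/3, d=(M4−M3)/(6·3)=8/27, b=Δ3−h3·(2M3+M4)/6=13/3
t_q=15/4 → seg 1, τ=3/4; S=4+-4/3·τ+-5/3·τ²+5/9·τ³=147/64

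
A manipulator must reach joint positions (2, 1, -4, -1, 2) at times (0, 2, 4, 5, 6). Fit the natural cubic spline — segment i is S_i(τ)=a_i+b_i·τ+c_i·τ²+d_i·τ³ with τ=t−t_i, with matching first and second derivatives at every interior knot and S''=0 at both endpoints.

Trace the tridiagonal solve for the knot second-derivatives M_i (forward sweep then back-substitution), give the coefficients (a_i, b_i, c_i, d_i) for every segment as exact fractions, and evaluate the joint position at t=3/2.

Δ: Δ0=-1/2, Δ1=-5/2, Δ2=3, Δ3=3
row 1: diag=8, rhs=-12; c'=1/4, d'=-3/2
row 2: denom=6−2·1/4=11/2; d'=(33−2·-3/2)/(11/2)=72/11
row 3: denom=4−1·2/11=42/11; d'=(0−1·72/11)/(42/11)=-12/7
back: M3=-12/7
back: M2=72/11−2/11·-12/7=48/7
back: M1=-3/2−1/4·48/7=-45/14
M: M0=0, M1=-45/14, M2=48/7, M3=-12/7, M4=0
seg 0: a=2, c=M0/2=0, d=(M1−M0)/(6·2)=-15/56, b=Δ0−h0·(2M0+M1)/6=4/7
seg 1: a=1, c=M1/2=-45/28, d=(M2−M1)/(6·2)=47/56, b=Δ1−h1·(2M1+M2)/6=-37/14
seg 2: a=-4, c=M2/2=24/7, d=(M3−M2)/(6·1)=-10/7, b=Δ2−h2·(2M2+M3)/6=1
seg 3: a=-1, c=M3/2=-6/7, d=(M4−M3)/(6·1)=2/7, b=Δ3−h3·(2M3+M4)/6=25/7
t_q=3/2 → seg 0, τ=3/2; S=2+4/7·τ+0·τ²+-15/56·τ³=125/64

  seg 0: a=2 b=4/7 c=0 d=-15/56
  seg 1: a=1 b=-37/14 c=-45/28 d=47/56
  seg 2: a=-4 b=1 c=24/7 d=-10/7
  seg 3: a=-1 b=25/7 c=-6/7 d=2/7
S(3/2) = 125/64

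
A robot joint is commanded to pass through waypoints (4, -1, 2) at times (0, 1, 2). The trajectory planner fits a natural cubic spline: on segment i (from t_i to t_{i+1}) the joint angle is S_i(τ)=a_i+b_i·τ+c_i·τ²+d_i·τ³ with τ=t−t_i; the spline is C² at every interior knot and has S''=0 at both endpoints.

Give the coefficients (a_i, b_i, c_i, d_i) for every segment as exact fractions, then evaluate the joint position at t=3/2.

  seg 0: a=4 b=-7 c=0 d=2
  seg 1: a=-1 b=-1 c=6 d=-2
S(3/2) = -1/4

Δ: Δ0=-5, Δ1=3
row 1: diag=4, rhs=48; c'=1/4, d'=12
back: M1=12
M: M0=0, M1=12, M2=0
seg 0: a=4, c=M0/2=0, d=(M1−M0)/(6·1)=2, b=Δ0−h0·(2M0+M1)/6=-7
seg 1: a=-1, c=M1/2=6, d=(M2−M1)/(6·1)=-2, b=Δ1−h1·(2M1+M2)/6=-1
t_q=3/2 → seg 1, τ=1/2; S=-1+-1·τ+6·τ²+-2·τ³=-1/4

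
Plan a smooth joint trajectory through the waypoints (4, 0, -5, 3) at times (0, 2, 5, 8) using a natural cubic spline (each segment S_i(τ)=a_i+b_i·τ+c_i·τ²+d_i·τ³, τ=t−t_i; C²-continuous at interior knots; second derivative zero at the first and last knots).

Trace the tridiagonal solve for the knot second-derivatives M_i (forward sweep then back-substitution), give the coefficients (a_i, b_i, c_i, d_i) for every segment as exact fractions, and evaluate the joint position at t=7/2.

  seg 0: a=4 b=-68/37 c=0 d=-3/74
  seg 1: a=0 b=-86/37 c=-9/37 d=154/999
  seg 2: a=-5 b=14/37 c=127/111 d=-127/999
S(7/2) = -130/37

Δ: Δ0=-2, Δ1=-5/3, Δ2=8/3
row 1: diag=10, rhs=2; c'=3/10, d'=1/5
row 2: denom=12−3·3/10=111/10; d'=(26−3·1/5)/(111/10)=254/111
back: M2=254/111
back: M1=1/5−3/10·254/111=-18/37
M: M0=0, M1=-18/37, M2=254/111, M3=0
seg 0: a=4, c=M0/2=0, d=(M1−M0)/(6·2)=-3/74, b=Δ0−h0·(2M0+M1)/6=-68/37
seg 1: a=0, c=M1/2=-9/37, d=(M2−M1)/(6·3)=154/999, b=Δ1−h1·(2M1+M2)/6=-86/37
seg 2: a=-5, c=M2/2=127/111, d=(M3−M2)/(6·3)=-127/999, b=Δ2−h2·(2M2+M3)/6=14/37
t_q=7/2 → seg 1, τ=3/2; S=0+-86/37·τ+-9/37·τ²+154/999·τ³=-130/37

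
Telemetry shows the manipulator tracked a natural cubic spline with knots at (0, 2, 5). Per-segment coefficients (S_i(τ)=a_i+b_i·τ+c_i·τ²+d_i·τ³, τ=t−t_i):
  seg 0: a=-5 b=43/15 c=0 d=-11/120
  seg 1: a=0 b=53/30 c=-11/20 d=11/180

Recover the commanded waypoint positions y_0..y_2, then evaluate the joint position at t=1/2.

y_0=-5 y_1=0 y_2=2
S(1/2) = -229/64

y_0 = S_0(0) = a_0 = -5
y_1 = S_1(0) = a_1 = 0
y_2 = S_1(3) = 2
t_q=1/2 is in segment 0 (τ=1/2); S_0(τ)=-229/64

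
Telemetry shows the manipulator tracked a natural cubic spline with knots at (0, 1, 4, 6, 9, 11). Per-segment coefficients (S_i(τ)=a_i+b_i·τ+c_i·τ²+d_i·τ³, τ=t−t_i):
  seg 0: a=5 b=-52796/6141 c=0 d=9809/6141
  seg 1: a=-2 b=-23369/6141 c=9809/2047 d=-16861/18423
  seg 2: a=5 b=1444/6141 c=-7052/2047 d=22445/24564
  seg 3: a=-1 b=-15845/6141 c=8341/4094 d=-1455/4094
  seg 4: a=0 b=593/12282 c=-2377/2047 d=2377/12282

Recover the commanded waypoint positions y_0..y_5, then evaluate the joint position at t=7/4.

y_0 = S_0(0) = a_0 = 5
y_1 = S_1(0) = a_1 = -2
y_2 = S_2(0) = a_2 = 5
y_3 = S_3(0) = a_3 = -1
y_4 = S_4(0) = a_4 = 0
y_5 = S_4(2) = -3
t_q=7/4 is in segment 1 (τ=3/4); S_1(τ)=-333379/131008

y_0=5 y_1=-2 y_2=5 y_3=-1 y_4=0 y_5=-3
S(7/4) = -333379/131008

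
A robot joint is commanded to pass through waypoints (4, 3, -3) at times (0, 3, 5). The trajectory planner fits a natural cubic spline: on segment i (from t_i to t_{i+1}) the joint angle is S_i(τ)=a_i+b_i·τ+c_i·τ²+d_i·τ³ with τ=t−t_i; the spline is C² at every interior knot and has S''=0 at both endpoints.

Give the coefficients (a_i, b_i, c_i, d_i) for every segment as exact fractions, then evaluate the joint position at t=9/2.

  seg 0: a=4 b=7/15 c=0 d=-4/45
  seg 1: a=3 b=-29/15 c=-4/5 d=2/15
S(9/2) = -5/4

Δ: Δ0=-1/3, Δ1=-3
row 1: diag=10, rhs=-16; c'=1/5, d'=-8/5
back: M1=-8/5
M: M0=0, M1=-8/5, M2=0
seg 0: a=4, c=M0/2=0, d=(M1−M0)/(6·3)=-4/45, b=Δ0−h0·(2M0+M1)/6=7/15
seg 1: a=3, c=M1/2=-4/5, d=(M2−M1)/(6·2)=2/15, b=Δ1−h1·(2M1+M2)/6=-29/15
t_q=9/2 → seg 1, τ=3/2; S=3+-29/15·τ+-4/5·τ²+2/15·τ³=-5/4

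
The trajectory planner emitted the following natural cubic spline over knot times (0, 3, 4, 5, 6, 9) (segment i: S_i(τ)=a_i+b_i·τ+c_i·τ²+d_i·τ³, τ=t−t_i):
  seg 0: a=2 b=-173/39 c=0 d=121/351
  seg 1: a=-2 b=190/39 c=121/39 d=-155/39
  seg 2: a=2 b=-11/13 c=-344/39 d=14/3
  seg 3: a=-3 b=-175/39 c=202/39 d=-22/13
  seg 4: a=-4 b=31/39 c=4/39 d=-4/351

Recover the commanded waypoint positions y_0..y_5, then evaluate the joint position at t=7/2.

y_0=2 y_1=-2 y_2=2 y_3=-3 y_4=-4 y_5=-1
S(7/2) = 223/312

y_0 = S_0(0) = a_0 = 2
y_1 = S_1(0) = a_1 = -2
y_2 = S_2(0) = a_2 = 2
y_3 = S_3(0) = a_3 = -3
y_4 = S_4(0) = a_4 = -4
y_5 = S_4(3) = -1
t_q=7/2 is in segment 1 (τ=1/2); S_1(τ)=223/312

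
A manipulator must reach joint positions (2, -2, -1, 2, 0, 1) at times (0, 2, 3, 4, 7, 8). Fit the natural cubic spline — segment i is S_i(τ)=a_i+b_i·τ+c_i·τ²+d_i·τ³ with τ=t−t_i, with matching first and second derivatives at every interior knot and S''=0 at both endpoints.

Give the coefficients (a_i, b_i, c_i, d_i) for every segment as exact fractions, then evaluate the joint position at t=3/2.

Δ: Δ0=-2, Δ1=1, Δ2=3, Δ3=-2/3, Δ4=1
row 1: diag=6, rhs=18; c'=1/6, d'=3
row 2: denom=4−1·1/6=23/6; d'=(12−1·3)/(23/6)=54/23
row 3: denom=8−1·6/23=178/23; d'=(-22−1·54/23)/(178/23)=-280/89
row 4: denom=8−3·69/178=1217/178; d'=(10−3·-280/89)/(1217/178)=3460/1217
back: M4=3460/1217
back: M3=-280/89−69/178·3460/1217=-5170/1217
back: M2=54/23−6/23·-5170/1217=4206/1217
back: M1=3−1/6·4206/1217=2950/1217
M: M0=0, M1=2950/1217, M2=4206/1217, M3=-5170/1217, M4=3460/1217, M5=0
seg 0: a=2, c=M0/2=0, d=(M1−M0)/(6·2)=1475/7302, b=Δ0−h0·(2M0+M1)/6=-10252/3651
seg 1: a=-2, c=M1/2=1475/1217, d=(M2−M1)/(6·1)=628/3651, b=Δ1−h1·(2M1+M2)/6=-1402/3651
seg 2: a=-1, c=M2/2=2103/1217, d=(M3−M2)/(6·1)=-4688/3651, b=Δ2−h2·(2M2+M3)/6=9332/3651
seg 3: a=2, c=M3/2=-2585/1217, d=(M4−M3)/(6·3)=4315/10953, b=Δ3−h3·(2M3+M4)/6=7886/3651
seg 4: a=0, c=M4/2=1730/1217, d=(M5−M4)/(6·1)=-1730/3651, b=Δ4−h4·(2M4+M5)/6=191/3651
t_q=3/2 → seg 0, τ=3/2; S=2+-10252/3651·τ+0·τ²+1475/7302·τ³=-29797/19472

  seg 0: a=2 b=-10252/3651 c=0 d=1475/7302
  seg 1: a=-2 b=-1402/3651 c=1475/1217 d=628/3651
  seg 2: a=-1 b=9332/3651 c=2103/1217 d=-4688/3651
  seg 3: a=2 b=7886/3651 c=-2585/1217 d=4315/10953
  seg 4: a=0 b=191/3651 c=1730/1217 d=-1730/3651
S(3/2) = -29797/19472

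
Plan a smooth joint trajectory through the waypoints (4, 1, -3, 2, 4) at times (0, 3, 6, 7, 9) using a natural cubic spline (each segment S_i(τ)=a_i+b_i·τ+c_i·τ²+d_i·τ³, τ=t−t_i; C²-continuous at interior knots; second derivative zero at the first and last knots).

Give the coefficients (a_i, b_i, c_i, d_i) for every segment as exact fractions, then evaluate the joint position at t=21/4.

Δ: Δ0=-1, Δ1=-4/3, Δ2=5, Δ3=1
row 1: diag=12, rhs=-2; c'=1/4, d'=-1/6
row 2: denom=8−3·1/4=29/4; d'=(38−3·-1/6)/(29/4)=154/29
row 3: denom=6−1·4/29=170/29; d'=(-24−1·154/29)/(170/29)=-5
back: M3=-5
back: M2=154/29−4/29·-5=6
back: M1=-1/6−1/4·6=-5/3
M: M0=0, M1=-5/3, M2=6, M3=-5, M4=0
seg 0: a=4, c=M0/2=0, d=(M1−M0)/(6·3)=-5/54, b=Δ0−h0·(2M0+M1)/6=-1/6
seg 1: a=1, c=M1/2=-5/6, d=(M2−M1)/(6·3)=23/54, b=Δ1−h1·(2M1+M2)/6=-8/3
seg 2: a=-3, c=M2/2=3, d=(M3−M2)/(6·1)=-11/6, b=Δ2−h2·(2M2+M3)/6=23/6
seg 3: a=2, c=M3/2=-5/2, d=(M4−M3)/(6·2)=5/12, b=Δ3−h3·(2M3+M4)/6=13/3
t_q=21/4 → seg 1, τ=9/4; S=1+-8/3·τ+-5/6·τ²+23/54·τ³=-559/128

  seg 0: a=4 b=-1/6 c=0 d=-5/54
  seg 1: a=1 b=-8/3 c=-5/6 d=23/54
  seg 2: a=-3 b=23/6 c=3 d=-11/6
  seg 3: a=2 b=13/3 c=-5/2 d=5/12
S(21/4) = -559/128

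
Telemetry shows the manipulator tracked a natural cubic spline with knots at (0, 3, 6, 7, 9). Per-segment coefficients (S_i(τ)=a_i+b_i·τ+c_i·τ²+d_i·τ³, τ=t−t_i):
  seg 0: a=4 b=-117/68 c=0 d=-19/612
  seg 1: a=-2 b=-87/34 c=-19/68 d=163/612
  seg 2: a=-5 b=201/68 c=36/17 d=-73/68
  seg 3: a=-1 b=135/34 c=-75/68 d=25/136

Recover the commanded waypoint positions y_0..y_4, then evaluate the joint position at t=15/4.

y_0=4 y_1=-2 y_2=-5 y_3=-1 y_4=4
S(15/4) = -17251/4352

y_0 = S_0(0) = a_0 = 4
y_1 = S_1(0) = a_1 = -2
y_2 = S_2(0) = a_2 = -5
y_3 = S_3(0) = a_3 = -1
y_4 = S_3(2) = 4
t_q=15/4 is in segment 1 (τ=3/4); S_1(τ)=-17251/4352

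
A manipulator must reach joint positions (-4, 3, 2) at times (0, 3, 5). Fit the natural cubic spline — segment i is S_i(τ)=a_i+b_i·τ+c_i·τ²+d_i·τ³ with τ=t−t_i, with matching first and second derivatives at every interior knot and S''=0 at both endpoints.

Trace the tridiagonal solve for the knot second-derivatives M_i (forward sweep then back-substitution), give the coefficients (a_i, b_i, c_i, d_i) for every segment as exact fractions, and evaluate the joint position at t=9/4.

  seg 0: a=-4 b=191/60 c=0 d=-17/180
  seg 1: a=3 b=19/30 c=-17/20 d=17/120
S(9/4) = 2671/1280

Δ: Δ0=7/3, Δ1=-1/2
row 1: diag=10, rhs=-17; c'=1/5, d'=-17/10
back: M1=-17/10
M: M0=0, M1=-17/10, M2=0
seg 0: a=-4, c=M0/2=0, d=(M1−M0)/(6·3)=-17/180, b=Δ0−h0·(2M0+M1)/6=191/60
seg 1: a=3, c=M1/2=-17/20, d=(M2−M1)/(6·2)=17/120, b=Δ1−h1·(2M1+M2)/6=19/30
t_q=9/4 → seg 0, τ=9/4; S=-4+191/60·τ+0·τ²+-17/180·τ³=2671/1280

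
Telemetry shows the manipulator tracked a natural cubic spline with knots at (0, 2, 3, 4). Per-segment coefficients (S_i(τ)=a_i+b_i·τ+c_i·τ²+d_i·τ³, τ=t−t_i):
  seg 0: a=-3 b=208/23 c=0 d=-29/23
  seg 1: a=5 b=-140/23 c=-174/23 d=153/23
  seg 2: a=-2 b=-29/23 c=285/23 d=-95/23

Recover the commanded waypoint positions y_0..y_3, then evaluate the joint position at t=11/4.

y_0 = S_0(0) = a_0 = -3
y_1 = S_1(0) = a_1 = 5
y_2 = S_2(0) = a_2 = -2
y_3 = S_2(1) = 5
t_q=11/4 is in segment 1 (τ=3/4); S_1(τ)=-1493/1472

y_0=-3 y_1=5 y_2=-2 y_3=5
S(11/4) = -1493/1472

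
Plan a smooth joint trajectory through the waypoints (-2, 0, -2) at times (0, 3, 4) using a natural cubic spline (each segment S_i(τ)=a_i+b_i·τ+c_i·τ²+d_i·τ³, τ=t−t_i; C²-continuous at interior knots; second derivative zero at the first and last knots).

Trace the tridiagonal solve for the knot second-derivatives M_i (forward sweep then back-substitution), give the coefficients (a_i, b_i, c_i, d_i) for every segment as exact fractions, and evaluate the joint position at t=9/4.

Δ: Δ0=2/3, Δ1=-2
row 1: diag=8, rhs=-16; c'=1/8, d'=-2
back: M1=-2
M: M0=0, M1=-2, M2=0
seg 0: a=-2, c=M0/2=0, d=(M1−M0)/(6·3)=-1/9, b=Δ0−h0·(2M0+M1)/6=5/3
seg 1: a=0, c=M1/2=-1, d=(M2−M1)/(6·1)=1/3, b=Δ1−h1·(2M1+M2)/6=-4/3
t_q=9/4 → seg 0, τ=9/4; S=-2+5/3·τ+0·τ²+-1/9·τ³=31/64

  seg 0: a=-2 b=5/3 c=0 d=-1/9
  seg 1: a=0 b=-4/3 c=-1 d=1/3
S(9/4) = 31/64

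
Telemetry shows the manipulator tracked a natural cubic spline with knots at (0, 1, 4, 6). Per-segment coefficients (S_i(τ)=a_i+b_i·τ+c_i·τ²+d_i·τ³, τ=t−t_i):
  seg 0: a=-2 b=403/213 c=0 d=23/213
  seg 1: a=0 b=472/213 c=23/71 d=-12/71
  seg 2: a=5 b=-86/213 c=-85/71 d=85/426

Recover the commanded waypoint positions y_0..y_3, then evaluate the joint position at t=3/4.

y_0=-2 y_1=0 y_2=5 y_3=1
S(3/4) = -2433/4544

y_0 = S_0(0) = a_0 = -2
y_1 = S_1(0) = a_1 = 0
y_2 = S_2(0) = a_2 = 5
y_3 = S_2(2) = 1
t_q=3/4 is in segment 0 (τ=3/4); S_0(τ)=-2433/4544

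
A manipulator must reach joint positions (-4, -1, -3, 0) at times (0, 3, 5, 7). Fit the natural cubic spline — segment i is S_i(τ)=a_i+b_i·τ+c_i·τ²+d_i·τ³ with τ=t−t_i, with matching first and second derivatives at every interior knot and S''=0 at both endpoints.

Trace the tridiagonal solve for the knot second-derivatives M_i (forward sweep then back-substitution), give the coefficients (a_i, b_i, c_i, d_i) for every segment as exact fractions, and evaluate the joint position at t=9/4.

  seg 0: a=-4 b=139/76 c=0 d=-7/76
  seg 1: a=-1 b=-25/38 c=-63/76 d=25/76
  seg 2: a=-3 b=-1/38 c=87/76 d=-29/152
S(9/4) = -4543/4864

Δ: Δ0=1, Δ1=-1, Δ2=3/2
row 1: diag=10, rhs=-12; c'=1/5, d'=-6/5
row 2: denom=8−2·1/5=38/5; d'=(15−2·-6/5)/(38/5)=87/38
back: M2=87/38
back: M1=-6/5−1/5·87/38=-63/38
M: M0=0, M1=-63/38, M2=87/38, M3=0
seg 0: a=-4, c=M0/2=0, d=(M1−M0)/(6·3)=-7/76, b=Δ0−h0·(2M0+M1)/6=139/76
seg 1: a=-1, c=M1/2=-63/76, d=(M2−M1)/(6·2)=25/76, b=Δ1−h1·(2M1+M2)/6=-25/38
seg 2: a=-3, c=M2/2=87/76, d=(M3−M2)/(6·2)=-29/152, b=Δ2−h2·(2M2+M3)/6=-1/38
t_q=9/4 → seg 0, τ=9/4; S=-4+139/76·τ+0·τ²+-7/76·τ³=-4543/4864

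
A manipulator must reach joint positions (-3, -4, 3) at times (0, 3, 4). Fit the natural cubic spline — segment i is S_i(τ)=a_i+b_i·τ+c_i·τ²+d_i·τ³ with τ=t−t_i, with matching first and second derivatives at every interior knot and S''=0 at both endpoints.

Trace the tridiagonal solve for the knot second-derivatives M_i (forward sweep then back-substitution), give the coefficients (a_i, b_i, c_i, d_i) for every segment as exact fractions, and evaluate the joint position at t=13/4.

Δ: Δ0=-1/3, Δ1=7
row 1: diag=8, rhs=44; c'=1/8, d'=11/2
back: M1=11/2
M: M0=0, M1=11/2, M2=0
seg 0: a=-3, c=M0/2=0, d=(M1−M0)/(6·3)=11/36, b=Δ0−h0·(2M0+M1)/6=-37/12
seg 1: a=-4, c=M1/2=11/4, d=(M2−M1)/(6·1)=-11/12, b=Δ1−h1·(2M1+M2)/6=31/6
t_q=13/4 → seg 1, τ=1/4; S=-4+31/6·τ+11/4·τ²+-11/12·τ³=-653/256

  seg 0: a=-3 b=-37/12 c=0 d=11/36
  seg 1: a=-4 b=31/6 c=11/4 d=-11/12
S(13/4) = -653/256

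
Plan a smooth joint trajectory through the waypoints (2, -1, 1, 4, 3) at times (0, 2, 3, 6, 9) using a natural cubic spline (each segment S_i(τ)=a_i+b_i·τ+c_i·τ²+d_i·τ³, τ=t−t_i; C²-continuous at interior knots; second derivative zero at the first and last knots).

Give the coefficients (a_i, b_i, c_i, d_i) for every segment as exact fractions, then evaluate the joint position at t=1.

Δ: Δ0=-3/2, Δ1=2, Δ2=1, Δ3=-1/3
row 1: diag=6, rhs=21; c'=1/6, d'=7/2
row 2: denom=8−1·1/6=47/6; d'=(-6−1·7/2)/(47/6)=-57/47
row 3: denom=12−3·18/47=510/47; d'=(-8−3·-57/47)/(510/47)=-41/102
back: M3=-41/102
back: M2=-57/47−18/47·-41/102=-18/17
back: M1=7/2−1/6·-18/17=125/34
M: M0=0, M1=125/34, M2=-18/17, M3=-41/102, M4=0
seg 0: a=2, c=M0/2=0, d=(M1−M0)/(6·2)=125/408, b=Δ0−h0·(2M0+M1)/6=-139/51
seg 1: a=-1, c=M1/2=125/68, d=(M2−M1)/(6·1)=-161/204, b=Δ1−h1·(2M1+M2)/6=97/102
seg 2: a=1, c=M2/2=-9/17, d=(M3−M2)/(6·3)=67/1836, b=Δ2−h2·(2M2+M3)/6=461/204
seg 3: a=4, c=M3/2=-41/204, d=(M4−M3)/(6·3)=41/1836, b=Δ3−h3·(2M3+M4)/6=7/102
t_q=1 → seg 0, τ=1; S=2+-139/51·τ+0·τ²+125/408·τ³=-57/136

  seg 0: a=2 b=-139/51 c=0 d=125/408
  seg 1: a=-1 b=97/102 c=125/68 d=-161/204
  seg 2: a=1 b=461/204 c=-9/17 d=67/1836
  seg 3: a=4 b=7/102 c=-41/204 d=41/1836
S(1) = -57/136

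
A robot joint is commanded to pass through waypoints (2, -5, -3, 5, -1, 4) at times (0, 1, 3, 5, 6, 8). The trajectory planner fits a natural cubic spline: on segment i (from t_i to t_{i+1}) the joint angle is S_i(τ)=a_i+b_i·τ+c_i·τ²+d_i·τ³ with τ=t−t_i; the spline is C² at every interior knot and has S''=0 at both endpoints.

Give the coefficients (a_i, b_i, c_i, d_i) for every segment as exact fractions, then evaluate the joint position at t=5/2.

Δ: Δ0=-7, Δ1=1, Δ2=4, Δ3=-6, Δ4=5/2
row 1: diag=6, rhs=48; c'=1/3, d'=8
row 2: denom=8−2·1/3=22/3; d'=(18−2·8)/(22/3)=3/11
row 3: denom=6−2·3/11=60/11; d'=(-60−2·3/11)/(60/11)=-111/10
row 4: denom=6−1·11/60=349/60; d'=(51−1·-111/10)/(349/60)=3726/349
back: M4=3726/349
back: M3=-111/10−11/60·3726/349=-4557/349
back: M2=3/11−3/11·-4557/349=1338/349
back: M1=8−1/3·1338/349=2346/349
M: M0=0, M1=2346/349, M2=1338/349, M3=-4557/349, M4=3726/349, M5=0
seg 0: a=2, c=M0/2=0, d=(M1−M0)/(6·1)=391/349, b=Δ0−h0·(2M0+M1)/6=-2834/349
seg 1: a=-5, c=M1/2=1173/349, d=(M2−M1)/(6·2)=-84/349, b=Δ1−h1·(2M1+M2)/6=-1661/349
seg 2: a=-3, c=M2/2=669/349, d=(M3−M2)/(6·2)=-1965/1396, b=Δ2−h2·(2M2+M3)/6=2023/349
seg 3: a=5, c=M3/2=-4557/698, d=(M4−M3)/(6·1)=2761/698, b=Δ3−h3·(2M3+M4)/6=-1196/349
seg 4: a=-1, c=M4/2=1863/349, d=(M5−M4)/(6·2)=-621/698, b=Δ4−h4·(2M4+M5)/6=-3223/698
t_q=5/2 → seg 1, τ=3/2; S=-5+-1661/349·τ+1173/349·τ²+-84/349·τ³=-7523/1396

  seg 0: a=2 b=-2834/349 c=0 d=391/349
  seg 1: a=-5 b=-1661/349 c=1173/349 d=-84/349
  seg 2: a=-3 b=2023/349 c=669/349 d=-1965/1396
  seg 3: a=5 b=-1196/349 c=-4557/698 d=2761/698
  seg 4: a=-1 b=-3223/698 c=1863/349 d=-621/698
S(5/2) = -7523/1396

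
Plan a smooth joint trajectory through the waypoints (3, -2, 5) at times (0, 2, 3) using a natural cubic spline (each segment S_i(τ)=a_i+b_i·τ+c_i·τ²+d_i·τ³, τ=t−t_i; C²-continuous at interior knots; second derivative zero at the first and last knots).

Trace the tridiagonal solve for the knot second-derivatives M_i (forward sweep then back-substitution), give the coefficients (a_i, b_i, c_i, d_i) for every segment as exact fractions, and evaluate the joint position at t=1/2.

Δ: Δ0=-5/2, Δ1=7
row 1: diag=6, rhs=57; c'=1/6, d'=19/2
back: M1=19/2
M: M0=0, M1=19/2, M2=0
seg 0: a=3, c=M0/2=0, d=(M1−M0)/(6·2)=19/24, b=Δ0−h0·(2M0+M1)/6=-17/3
seg 1: a=-2, c=M1/2=19/4, d=(M2−M1)/(6·1)=-19/12, b=Δ1−h1·(2M1+M2)/6=23/6
t_q=1/2 → seg 0, τ=1/2; S=3+-17/3·τ+0·τ²+19/24·τ³=17/64

  seg 0: a=3 b=-17/3 c=0 d=19/24
  seg 1: a=-2 b=23/6 c=19/4 d=-19/12
S(1/2) = 17/64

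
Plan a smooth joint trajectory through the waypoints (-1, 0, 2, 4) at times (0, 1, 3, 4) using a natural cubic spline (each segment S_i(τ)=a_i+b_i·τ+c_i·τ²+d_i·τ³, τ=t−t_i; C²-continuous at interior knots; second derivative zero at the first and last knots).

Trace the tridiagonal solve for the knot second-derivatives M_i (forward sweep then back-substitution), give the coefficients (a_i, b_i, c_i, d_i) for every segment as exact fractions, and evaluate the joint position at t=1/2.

  seg 0: a=-1 b=17/16 c=0 d=-1/16
  seg 1: a=0 b=7/8 c=-3/16 d=1/8
  seg 2: a=2 b=13/8 c=9/16 d=-3/16
S(1/2) = -61/128

Δ: Δ0=1, Δ1=1, Δ2=2
row 1: diag=6, rhs=0; c'=1/3, d'=0
row 2: denom=6−2·1/3=16/3; d'=(6−2·0)/(16/3)=9/8
back: M2=9/8
back: M1=0−1/3·9/8=-3/8
M: M0=0, M1=-3/8, M2=9/8, M3=0
seg 0: a=-1, c=M0/2=0, d=(M1−M0)/(6·1)=-1/16, b=Δ0−h0·(2M0+M1)/6=17/16
seg 1: a=0, c=M1/2=-3/16, d=(M2−M1)/(6·2)=1/8, b=Δ1−h1·(2M1+M2)/6=7/8
seg 2: a=2, c=M2/2=9/16, d=(M3−M2)/(6·1)=-3/16, b=Δ2−h2·(2M2+M3)/6=13/8
t_q=1/2 → seg 0, τ=1/2; S=-1+17/16·τ+0·τ²+-1/16·τ³=-61/128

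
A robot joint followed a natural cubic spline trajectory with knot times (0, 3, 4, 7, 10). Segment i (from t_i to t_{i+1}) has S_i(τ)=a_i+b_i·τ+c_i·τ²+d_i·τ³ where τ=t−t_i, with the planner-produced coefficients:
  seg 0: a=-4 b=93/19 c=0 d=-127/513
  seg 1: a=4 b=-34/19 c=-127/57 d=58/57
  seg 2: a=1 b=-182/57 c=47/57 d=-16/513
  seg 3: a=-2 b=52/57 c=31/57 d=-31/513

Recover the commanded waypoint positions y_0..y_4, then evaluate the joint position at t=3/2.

y_0 = S_0(0) = a_0 = -4
y_1 = S_1(0) = a_1 = 4
y_2 = S_2(0) = a_2 = 1
y_3 = S_3(0) = a_3 = -2
y_4 = S_3(3) = 4
t_q=3/2 is in segment 0 (τ=3/2); S_0(τ)=381/152

y_0=-4 y_1=4 y_2=1 y_3=-2 y_4=4
S(3/2) = 381/152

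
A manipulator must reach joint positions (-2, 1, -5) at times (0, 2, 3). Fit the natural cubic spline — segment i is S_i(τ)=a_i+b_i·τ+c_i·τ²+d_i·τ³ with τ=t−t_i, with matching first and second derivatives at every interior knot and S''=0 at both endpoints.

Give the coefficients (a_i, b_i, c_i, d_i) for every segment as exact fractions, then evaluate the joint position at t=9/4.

  seg 0: a=-2 b=4 c=0 d=-5/8
  seg 1: a=1 b=-7/2 c=-15/4 d=5/4
S(9/4) = -23/256

Δ: Δ0=3/2, Δ1=-6
row 1: diag=6, rhs=-45; c'=1/6, d'=-15/2
back: M1=-15/2
M: M0=0, M1=-15/2, M2=0
seg 0: a=-2, c=M0/2=0, d=(M1−M0)/(6·2)=-5/8, b=Δ0−h0·(2M0+M1)/6=4
seg 1: a=1, c=M1/2=-15/4, d=(M2−M1)/(6·1)=5/4, b=Δ1−h1·(2M1+M2)/6=-7/2
t_q=9/4 → seg 1, τ=1/4; S=1+-7/2·τ+-15/4·τ²+5/4·τ³=-23/256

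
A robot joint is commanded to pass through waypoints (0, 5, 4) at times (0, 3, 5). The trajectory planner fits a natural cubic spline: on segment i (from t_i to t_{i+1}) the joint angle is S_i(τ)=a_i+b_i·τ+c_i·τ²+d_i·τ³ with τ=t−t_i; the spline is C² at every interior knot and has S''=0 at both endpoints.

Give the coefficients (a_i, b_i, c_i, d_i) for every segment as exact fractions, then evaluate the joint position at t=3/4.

  seg 0: a=0 b=139/60 c=0 d=-13/180
  seg 1: a=5 b=11/30 c=-13/20 d=13/120
S(3/4) = 437/256

Δ: Δ0=5/3, Δ1=-1/2
row 1: diag=10, rhs=-13; c'=1/5, d'=-13/10
back: M1=-13/10
M: M0=0, M1=-13/10, M2=0
seg 0: a=0, c=M0/2=0, d=(M1−M0)/(6·3)=-13/180, b=Δ0−h0·(2M0+M1)/6=139/60
seg 1: a=5, c=M1/2=-13/20, d=(M2−M1)/(6·2)=13/120, b=Δ1−h1·(2M1+M2)/6=11/30
t_q=3/4 → seg 0, τ=3/4; S=0+139/60·τ+0·τ²+-13/180·τ³=437/256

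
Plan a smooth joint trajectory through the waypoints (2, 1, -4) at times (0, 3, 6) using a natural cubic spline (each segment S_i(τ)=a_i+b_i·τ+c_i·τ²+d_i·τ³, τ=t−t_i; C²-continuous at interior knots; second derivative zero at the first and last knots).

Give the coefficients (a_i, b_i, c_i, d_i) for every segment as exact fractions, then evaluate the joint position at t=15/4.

  seg 0: a=2 b=0 c=0 d=-1/27
  seg 1: a=1 b=-1 c=-1/3 d=1/27
S(15/4) = 5/64

Δ: Δ0=-1/3, Δ1=-5/3
row 1: diag=12, rhs=-8; c'=1/4, d'=-2/3
back: M1=-2/3
M: M0=0, M1=-2/3, M2=0
seg 0: a=2, c=M0/2=0, d=(M1−M0)/(6·3)=-1/27, b=Δ0−h0·(2M0+M1)/6=0
seg 1: a=1, c=M1/2=-1/3, d=(M2−M1)/(6·3)=1/27, b=Δ1−h1·(2M1+M2)/6=-1
t_q=15/4 → seg 1, τ=3/4; S=1+-1·τ+-1/3·τ²+1/27·τ³=5/64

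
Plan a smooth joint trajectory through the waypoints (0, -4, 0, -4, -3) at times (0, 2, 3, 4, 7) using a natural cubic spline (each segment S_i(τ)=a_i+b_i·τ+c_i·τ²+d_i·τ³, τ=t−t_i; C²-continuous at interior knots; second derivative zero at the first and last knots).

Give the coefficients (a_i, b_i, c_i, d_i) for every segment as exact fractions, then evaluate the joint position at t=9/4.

Δ: Δ0=-2, Δ1=4, Δ2=-4, Δ3=1/3
row 1: diag=6, rhs=36; c'=1/6, d'=6
row 2: denom=4−1·1/6=23/6; d'=(-48−1·6)/(23/6)=-324/23
row 3: denom=8−1·6/23=178/23; d'=(26−1·-324/23)/(178/23)=461/89
back: M3=461/89
back: M2=-324/23−6/23·461/89=-1374/89
back: M1=6−1/6·-1374/89=763/89
M: M0=0, M1=763/89, M2=-1374/89, M3=461/89, M4=0
seg 0: a=0, c=M0/2=0, d=(M1−M0)/(6·2)=763/1068, b=Δ0−h0·(2M0+M1)/6=-1297/267
seg 1: a=-4, c=M1/2=763/178, d=(M2−M1)/(6·1)=-2137/534, b=Δ1−h1·(2M1+M2)/6=992/267
seg 2: a=0, c=M2/2=-687/89, d=(M3−M2)/(6·1)=1835/534, b=Δ2−h2·(2M2+M3)/6=151/534
seg 3: a=-4, c=M3/2=461/178, d=(M4−M3)/(6·3)=-461/1602, b=Δ3−h3·(2M3+M4)/6=-1294/267
t_q=9/4 → seg 1, τ=1/4; S=-4+992/267·τ+763/178·τ²+-2137/534·τ³=-32647/11392

  seg 0: a=0 b=-1297/267 c=0 d=763/1068
  seg 1: a=-4 b=992/267 c=763/178 d=-2137/534
  seg 2: a=0 b=151/534 c=-687/89 d=1835/534
  seg 3: a=-4 b=-1294/267 c=461/178 d=-461/1602
S(9/4) = -32647/11392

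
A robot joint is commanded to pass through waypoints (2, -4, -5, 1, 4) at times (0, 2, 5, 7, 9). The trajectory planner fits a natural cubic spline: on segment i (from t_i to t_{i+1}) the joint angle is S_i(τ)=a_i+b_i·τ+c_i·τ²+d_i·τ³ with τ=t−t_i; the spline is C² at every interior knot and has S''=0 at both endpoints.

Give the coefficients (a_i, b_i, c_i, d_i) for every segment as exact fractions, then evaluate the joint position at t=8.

  seg 0: a=2 b=-3437/1032 c=0 d=341/4128
  seg 1: a=-4 b=-1207/516 c=341/688 d=119/2064
  seg 2: a=-5 b=4523/2064 c=349/344 d=-2519/8256
  seg 3: a=1 b=2671/1032 c=-1123/1376 d=1123/8256
S(8) = 8003/2752

Δ: Δ0=-3, Δ1=-1/3, Δ2=3, Δ3=3/2
row 1: diag=10, rhs=16; c'=3/10, d'=8/5
row 2: denom=10−3·3/10=91/10; d'=(20−3·8/5)/(91/10)=152/91
row 3: denom=8−2·20/91=688/91; d'=(-9−2·152/91)/(688/91)=-1123/688
back: M3=-1123/688
back: M2=152/91−20/91·-1123/688=349/172
back: M1=8/5−3/10·349/172=341/344
M: M0=0, M1=341/344, M2=349/172, M3=-1123/688, M4=0
seg 0: a=2, c=M0/2=0, d=(M1−M0)/(6·2)=341/4128, b=Δ0−h0·(2M0+M1)/6=-3437/1032
seg 1: a=-4, c=M1/2=341/688, d=(M2−M1)/(6·3)=119/2064, b=Δ1−h1·(2M1+M2)/6=-1207/516
seg 2: a=-5, c=M2/2=349/344, d=(M3−M2)/(6·2)=-2519/8256, b=Δ2−h2·(2M2+M3)/6=4523/2064
seg 3: a=1, c=M3/2=-1123/1376, d=(M4−M3)/(6·2)=1123/8256, b=Δ3−h3·(2M3+M4)/6=2671/1032
t_q=8 → seg 3, τ=1; S=1+2671/1032·τ+-1123/1376·τ²+1123/8256·τ³=8003/2752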